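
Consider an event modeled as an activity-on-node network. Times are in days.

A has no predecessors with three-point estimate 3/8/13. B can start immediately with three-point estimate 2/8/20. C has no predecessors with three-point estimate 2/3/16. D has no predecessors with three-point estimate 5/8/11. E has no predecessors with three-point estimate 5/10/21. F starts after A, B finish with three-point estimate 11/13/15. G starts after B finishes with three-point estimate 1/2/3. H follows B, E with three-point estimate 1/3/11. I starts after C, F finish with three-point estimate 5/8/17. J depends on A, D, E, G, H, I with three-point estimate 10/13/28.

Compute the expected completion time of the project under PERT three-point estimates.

46 days

te_A = (3 + 4·8 + 13)/6 = 48/6 = 8
te_B = (2 + 4·8 + 20)/6 = 54/6 = 9
te_C = (2 + 4·3 + 16)/6 = 30/6 = 5
te_D = (5 + 4·8 + 11)/6 = 48/6 = 8
te_E = (5 + 4·10 + 21)/6 = 66/6 = 11
te_F = (11 + 4·13 + 15)/6 = 78/6 = 13
te_G = (1 + 4·2 + 3)/6 = 12/6 = 2
te_H = (1 + 4·3 + 11)/6 = 24/6 = 4
te_I = (5 + 4·8 + 17)/6 = 54/6 = 9
te_J = (10 + 4·13 + 28)/6 = 90/6 = 15

Forward pass:
ES_A = 0; EF_A = 8
ES_B = 0; EF_B = 9
ES_C = 0; EF_C = 5
ES_D = 0; EF_D = 8
ES_E = 0; EF_E = 11
ES_F = max(EF_A=8, EF_B=9) = 9; EF_F = 9+13 = 22
ES_G = 9; EF_G = 9+2 = 11
ES_H = max(EF_B=9, EF_E=11) = 11; EF_H = 11+4 = 15
ES_I = max(EF_C=5, EF_F=22) = 22; EF_I = 22+9 = 31
ES_J = max(EF_A=8, EF_D=8, EF_E=11, EF_G=11, EF_H=15, EF_I=31) = 31; EF_J = 31+15 = 46
Expected project duration μ = 46 days. Critical path: B → F → I → J.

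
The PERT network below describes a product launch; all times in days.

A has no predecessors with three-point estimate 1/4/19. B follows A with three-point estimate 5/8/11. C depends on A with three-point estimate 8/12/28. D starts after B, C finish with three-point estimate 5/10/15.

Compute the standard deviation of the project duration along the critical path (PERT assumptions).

4.78 days

te_A = (1 + 4·4 + 19)/6 = 36/6 = 6; σ²_A = ((19−1)/6)² = 9.000
te_B = (5 + 4·8 + 11)/6 = 48/6 = 8; σ²_B = ((11−5)/6)² = 1.000
te_C = (8 + 4·12 + 28)/6 = 84/6 = 14; σ²_C = ((28−8)/6)² = 11.111
te_D = (5 + 4·10 + 15)/6 = 60/6 = 10; σ²_D = ((15−5)/6)² = 2.778

Forward pass:
ES_A = 0; EF_A = 6
ES_B = 6; EF_B = 6+8 = 14
ES_C = 6; EF_C = 6+14 = 20
ES_D = max(EF_B=14, EF_C=20) = 20; EF_D = 20+10 = 30
Expected project duration μ = 30 days. Critical path: A → C → D.

Variance along critical path = 9.000 + 11.111 + 2.778 = 22.889
σ = √22.889 = 4.784 days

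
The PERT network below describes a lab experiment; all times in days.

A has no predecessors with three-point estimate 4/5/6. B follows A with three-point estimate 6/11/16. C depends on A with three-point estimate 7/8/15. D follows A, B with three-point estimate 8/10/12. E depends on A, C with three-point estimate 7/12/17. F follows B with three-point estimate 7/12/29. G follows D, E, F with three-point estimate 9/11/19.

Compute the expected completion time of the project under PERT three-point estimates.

42 days

te_A = (4 + 4·5 + 6)/6 = 30/6 = 5
te_B = (6 + 4·11 + 16)/6 = 66/6 = 11
te_C = (7 + 4·8 + 15)/6 = 54/6 = 9
te_D = (8 + 4·10 + 12)/6 = 60/6 = 10
te_E = (7 + 4·12 + 17)/6 = 72/6 = 12
te_F = (7 + 4·12 + 29)/6 = 84/6 = 14
te_G = (9 + 4·11 + 19)/6 = 72/6 = 12

Forward pass:
ES_A = 0; EF_A = 5
ES_B = 5; EF_B = 5+11 = 16
ES_C = 5; EF_C = 5+9 = 14
ES_D = max(EF_A=5, EF_B=16) = 16; EF_D = 16+10 = 26
ES_E = max(EF_A=5, EF_C=14) = 14; EF_E = 14+12 = 26
ES_F = 16; EF_F = 16+14 = 30
ES_G = max(EF_D=26, EF_E=26, EF_F=30) = 30; EF_G = 30+12 = 42
Expected project duration μ = 42 days. Critical path: A → B → F → G.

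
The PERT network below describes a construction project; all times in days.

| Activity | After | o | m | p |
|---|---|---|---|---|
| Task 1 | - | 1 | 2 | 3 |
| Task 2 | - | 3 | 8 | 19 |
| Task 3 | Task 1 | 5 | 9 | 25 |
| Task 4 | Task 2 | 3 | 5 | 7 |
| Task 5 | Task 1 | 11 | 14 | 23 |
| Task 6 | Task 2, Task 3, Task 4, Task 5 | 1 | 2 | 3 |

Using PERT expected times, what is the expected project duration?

te_Task 1 = (1 + 4·2 + 3)/6 = 12/6 = 2
te_Task 2 = (3 + 4·8 + 19)/6 = 54/6 = 9
te_Task 3 = (5 + 4·9 + 25)/6 = 66/6 = 11
te_Task 4 = (3 + 4·5 + 7)/6 = 30/6 = 5
te_Task 5 = (11 + 4·14 + 23)/6 = 90/6 = 15
te_Task 6 = (1 + 4·2 + 3)/6 = 12/6 = 2

Forward pass:
ES_Task 1 = 0; EF_Task 1 = 2
ES_Task 2 = 0; EF_Task 2 = 9
ES_Task 3 = 2; EF_Task 3 = 2+11 = 13
ES_Task 4 = 9; EF_Task 4 = 9+5 = 14
ES_Task 5 = 2; EF_Task 5 = 2+15 = 17
ES_Task 6 = max(EF_Task 2=9, EF_Task 3=13, EF_Task 4=14, EF_Task 5=17) = 17; EF_Task 6 = 17+2 = 19
Expected project duration μ = 19 days. Critical path: Task 1 → Task 5 → Task 6.

19 days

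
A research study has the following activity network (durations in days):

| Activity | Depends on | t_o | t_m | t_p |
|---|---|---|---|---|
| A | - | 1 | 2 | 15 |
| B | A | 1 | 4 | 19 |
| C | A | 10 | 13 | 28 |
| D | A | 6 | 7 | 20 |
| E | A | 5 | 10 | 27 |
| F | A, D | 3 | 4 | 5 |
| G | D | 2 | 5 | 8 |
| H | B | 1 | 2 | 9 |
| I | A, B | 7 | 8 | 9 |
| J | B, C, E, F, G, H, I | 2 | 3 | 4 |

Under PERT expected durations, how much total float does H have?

6 days

te_A = (1 + 4·2 + 15)/6 = 24/6 = 4
te_B = (1 + 4·4 + 19)/6 = 36/6 = 6
te_C = (10 + 4·13 + 28)/6 = 90/6 = 15
te_D = (6 + 4·7 + 20)/6 = 54/6 = 9
te_E = (5 + 4·10 + 27)/6 = 72/6 = 12
te_F = (3 + 4·4 + 5)/6 = 24/6 = 4
te_G = (2 + 4·5 + 8)/6 = 30/6 = 5
te_H = (1 + 4·2 + 9)/6 = 18/6 = 3
te_I = (7 + 4·8 + 9)/6 = 48/6 = 8
te_J = (2 + 4·3 + 4)/6 = 18/6 = 3

Forward pass:
ES_A = 0; EF_A = 4
ES_B = 4; EF_B = 4+6 = 10
ES_C = 4; EF_C = 4+15 = 19
ES_D = 4; EF_D = 4+9 = 13
ES_E = 4; EF_E = 4+12 = 16
ES_F = max(EF_A=4, EF_D=13) = 13; EF_F = 13+4 = 17
ES_G = 13; EF_G = 13+5 = 18
ES_H = 10; EF_H = 10+3 = 13
ES_I = max(EF_A=4, EF_B=10) = 10; EF_I = 10+8 = 18
ES_J = max(EF_B=10, EF_C=19, EF_E=16, EF_F=17, EF_G=18, EF_H=13, EF_I=18) = 19; EF_J = 19+3 = 22
Expected project duration μ = 22 days. Critical path: A → C → J.

Backward pass:
LF_J = 22; LS_J = 22−3 = 19
LF_I = LS_J = 19; LS_I = 19−8 = 11
LF_H = LS_J = 19; LS_H = 19−3 = 16
LF_G = LS_J = 19; LS_G = 19−5 = 14
LF_F = LS_J = 19; LS_F = 19−4 = 15
LF_E = LS_J = 19; LS_E = 19−12 = 7
LF_D = min(LS_F=15, LS_G=14) = 14; LS_D = 14−9 = 5
LF_C = LS_J = 19; LS_C = 19−15 = 4
LF_B = min(LS_H=16, LS_I=11, LS_J=19) = 11; LS_B = 11−6 = 5
LF_A = min(LS_B=5, LS_C=4, LS_D=5, LS_E=7, LS_F=15, LS_I=11) = 4; LS_A = 4−4 = 0
Slack_H = LS_H − ES_H = 16 − 10 = 6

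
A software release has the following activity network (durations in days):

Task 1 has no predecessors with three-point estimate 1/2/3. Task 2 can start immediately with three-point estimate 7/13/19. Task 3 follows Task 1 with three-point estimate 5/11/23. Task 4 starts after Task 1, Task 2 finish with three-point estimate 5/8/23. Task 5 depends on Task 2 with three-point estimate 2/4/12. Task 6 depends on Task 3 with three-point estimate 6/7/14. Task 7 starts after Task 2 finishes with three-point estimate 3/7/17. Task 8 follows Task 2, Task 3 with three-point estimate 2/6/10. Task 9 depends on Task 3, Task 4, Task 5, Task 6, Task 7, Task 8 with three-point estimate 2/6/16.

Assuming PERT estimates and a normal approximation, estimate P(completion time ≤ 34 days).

0.824

te_Task 1 = (1 + 4·2 + 3)/6 = 12/6 = 2; σ²_Task 1 = ((3−1)/6)² = 0.111
te_Task 2 = (7 + 4·13 + 19)/6 = 78/6 = 13; σ²_Task 2 = ((19−7)/6)² = 4.000
te_Task 3 = (5 + 4·11 + 23)/6 = 72/6 = 12; σ²_Task 3 = ((23−5)/6)² = 9.000
te_Task 4 = (5 + 4·8 + 23)/6 = 60/6 = 10; σ²_Task 4 = ((23−5)/6)² = 9.000
te_Task 5 = (2 + 4·4 + 12)/6 = 30/6 = 5; σ²_Task 5 = ((12−2)/6)² = 2.778
te_Task 6 = (6 + 4·7 + 14)/6 = 48/6 = 8; σ²_Task 6 = ((14−6)/6)² = 1.778
te_Task 7 = (3 + 4·7 + 17)/6 = 48/6 = 8; σ²_Task 7 = ((17−3)/6)² = 5.444
te_Task 8 = (2 + 4·6 + 10)/6 = 36/6 = 6; σ²_Task 8 = ((10−2)/6)² = 1.778
te_Task 9 = (2 + 4·6 + 16)/6 = 42/6 = 7; σ²_Task 9 = ((16−2)/6)² = 5.444

Forward pass:
ES_Task 1 = 0; EF_Task 1 = 2
ES_Task 2 = 0; EF_Task 2 = 13
ES_Task 3 = 2; EF_Task 3 = 2+12 = 14
ES_Task 4 = max(EF_Task 1=2, EF_Task 2=13) = 13; EF_Task 4 = 13+10 = 23
ES_Task 5 = 13; EF_Task 5 = 13+5 = 18
ES_Task 6 = 14; EF_Task 6 = 14+8 = 22
ES_Task 7 = 13; EF_Task 7 = 13+8 = 21
ES_Task 8 = max(EF_Task 2=13, EF_Task 3=14) = 14; EF_Task 8 = 14+6 = 20
ES_Task 9 = max(EF_Task 3=14, EF_Task 4=23, EF_Task 5=18, EF_Task 6=22, EF_Task 7=21, EF_Task 8=20) = 23; EF_Task 9 = 23+7 = 30
Expected project duration μ = 30 days. Critical path: Task 2 → Task 4 → Task 9.

Variance along critical path = 4.000 + 9.000 + 5.444 = 18.444; σ = √18.444 = 4.295 days.
Z = (34 − 30) / 4.295 = 0.931
P(T ≤ 34) = Φ(0.931) ≈ 0.824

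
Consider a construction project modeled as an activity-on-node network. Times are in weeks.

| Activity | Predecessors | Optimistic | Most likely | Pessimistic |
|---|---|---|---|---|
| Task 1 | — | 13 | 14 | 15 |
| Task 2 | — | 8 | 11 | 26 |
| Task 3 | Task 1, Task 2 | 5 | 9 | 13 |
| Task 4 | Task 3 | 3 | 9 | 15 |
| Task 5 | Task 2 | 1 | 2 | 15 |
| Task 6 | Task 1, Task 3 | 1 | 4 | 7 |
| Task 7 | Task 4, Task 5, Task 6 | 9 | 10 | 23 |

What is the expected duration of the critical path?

44 weeks

te_Task 1 = (13 + 4·14 + 15)/6 = 84/6 = 14
te_Task 2 = (8 + 4·11 + 26)/6 = 78/6 = 13
te_Task 3 = (5 + 4·9 + 13)/6 = 54/6 = 9
te_Task 4 = (3 + 4·9 + 15)/6 = 54/6 = 9
te_Task 5 = (1 + 4·2 + 15)/6 = 24/6 = 4
te_Task 6 = (1 + 4·4 + 7)/6 = 24/6 = 4
te_Task 7 = (9 + 4·10 + 23)/6 = 72/6 = 12

Forward pass:
ES_Task 1 = 0; EF_Task 1 = 14
ES_Task 2 = 0; EF_Task 2 = 13
ES_Task 3 = max(EF_Task 1=14, EF_Task 2=13) = 14; EF_Task 3 = 14+9 = 23
ES_Task 4 = 23; EF_Task 4 = 23+9 = 32
ES_Task 5 = 13; EF_Task 5 = 13+4 = 17
ES_Task 6 = max(EF_Task 1=14, EF_Task 3=23) = 23; EF_Task 6 = 23+4 = 27
ES_Task 7 = max(EF_Task 4=32, EF_Task 5=17, EF_Task 6=27) = 32; EF_Task 7 = 32+12 = 44
Expected project duration μ = 44 weeks. Critical path: Task 1 → Task 3 → Task 4 → Task 7.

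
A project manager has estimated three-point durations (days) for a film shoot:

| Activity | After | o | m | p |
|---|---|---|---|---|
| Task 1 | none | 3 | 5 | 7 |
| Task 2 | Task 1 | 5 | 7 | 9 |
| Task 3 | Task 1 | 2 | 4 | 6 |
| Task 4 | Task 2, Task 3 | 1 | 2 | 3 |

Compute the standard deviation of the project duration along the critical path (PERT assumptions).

te_Task 1 = (3 + 4·5 + 7)/6 = 30/6 = 5; σ²_Task 1 = ((7−3)/6)² = 0.444
te_Task 2 = (5 + 4·7 + 9)/6 = 42/6 = 7; σ²_Task 2 = ((9−5)/6)² = 0.444
te_Task 3 = (2 + 4·4 + 6)/6 = 24/6 = 4; σ²_Task 3 = ((6−2)/6)² = 0.444
te_Task 4 = (1 + 4·2 + 3)/6 = 12/6 = 2; σ²_Task 4 = ((3−1)/6)² = 0.111

Forward pass:
ES_Task 1 = 0; EF_Task 1 = 5
ES_Task 2 = 5; EF_Task 2 = 5+7 = 12
ES_Task 3 = 5; EF_Task 3 = 5+4 = 9
ES_Task 4 = max(EF_Task 2=12, EF_Task 3=9) = 12; EF_Task 4 = 12+2 = 14
Expected project duration μ = 14 days. Critical path: Task 1 → Task 2 → Task 4.

Variance along critical path = 0.444 + 0.444 + 0.111 = 1.000
σ = √1.000 = 1.000 days

1.00 days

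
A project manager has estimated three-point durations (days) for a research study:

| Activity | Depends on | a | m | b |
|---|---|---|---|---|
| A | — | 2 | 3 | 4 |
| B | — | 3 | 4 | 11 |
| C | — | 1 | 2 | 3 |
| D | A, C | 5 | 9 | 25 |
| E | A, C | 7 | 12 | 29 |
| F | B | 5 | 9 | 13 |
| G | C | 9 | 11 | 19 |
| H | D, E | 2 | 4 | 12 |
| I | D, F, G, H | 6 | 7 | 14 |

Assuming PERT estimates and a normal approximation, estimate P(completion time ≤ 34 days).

te_A = (2 + 4·3 + 4)/6 = 18/6 = 3; σ²_A = ((4−2)/6)² = 0.111
te_B = (3 + 4·4 + 11)/6 = 30/6 = 5; σ²_B = ((11−3)/6)² = 1.778
te_C = (1 + 4·2 + 3)/6 = 12/6 = 2; σ²_C = ((3−1)/6)² = 0.111
te_D = (5 + 4·9 + 25)/6 = 66/6 = 11; σ²_D = ((25−5)/6)² = 11.111
te_E = (7 + 4·12 + 29)/6 = 84/6 = 14; σ²_E = ((29−7)/6)² = 13.444
te_F = (5 + 4·9 + 13)/6 = 54/6 = 9; σ²_F = ((13−5)/6)² = 1.778
te_G = (9 + 4·11 + 19)/6 = 72/6 = 12; σ²_G = ((19−9)/6)² = 2.778
te_H = (2 + 4·4 + 12)/6 = 30/6 = 5; σ²_H = ((12−2)/6)² = 2.778
te_I = (6 + 4·7 + 14)/6 = 48/6 = 8; σ²_I = ((14−6)/6)² = 1.778

Forward pass:
ES_A = 0; EF_A = 3
ES_B = 0; EF_B = 5
ES_C = 0; EF_C = 2
ES_D = max(EF_A=3, EF_C=2) = 3; EF_D = 3+11 = 14
ES_E = max(EF_A=3, EF_C=2) = 3; EF_E = 3+14 = 17
ES_F = 5; EF_F = 5+9 = 14
ES_G = 2; EF_G = 2+12 = 14
ES_H = max(EF_D=14, EF_E=17) = 17; EF_H = 17+5 = 22
ES_I = max(EF_D=14, EF_F=14, EF_G=14, EF_H=22) = 22; EF_I = 22+8 = 30
Expected project duration μ = 30 days. Critical path: A → E → H → I.

Variance along critical path = 0.111 + 13.444 + 2.778 + 1.778 = 18.111; σ = √18.111 = 4.256 days.
Z = (34 − 30) / 4.256 = 0.940
P(T ≤ 34) = Φ(0.940) ≈ 0.826

0.826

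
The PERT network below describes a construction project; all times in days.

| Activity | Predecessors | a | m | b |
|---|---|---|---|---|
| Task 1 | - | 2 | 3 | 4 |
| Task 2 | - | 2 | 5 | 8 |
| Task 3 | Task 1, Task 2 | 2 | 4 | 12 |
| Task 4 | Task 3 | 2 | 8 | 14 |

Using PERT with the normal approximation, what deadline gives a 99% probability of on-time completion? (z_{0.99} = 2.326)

te_Task 1 = (2 + 4·3 + 4)/6 = 18/6 = 3; σ²_Task 1 = ((4−2)/6)² = 0.111
te_Task 2 = (2 + 4·5 + 8)/6 = 30/6 = 5; σ²_Task 2 = ((8−2)/6)² = 1.000
te_Task 3 = (2 + 4·4 + 12)/6 = 30/6 = 5; σ²_Task 3 = ((12−2)/6)² = 2.778
te_Task 4 = (2 + 4·8 + 14)/6 = 48/6 = 8; σ²_Task 4 = ((14−2)/6)² = 4.000

Forward pass:
ES_Task 1 = 0; EF_Task 1 = 3
ES_Task 2 = 0; EF_Task 2 = 5
ES_Task 3 = max(EF_Task 1=3, EF_Task 2=5) = 5; EF_Task 3 = 5+5 = 10
ES_Task 4 = 10; EF_Task 4 = 10+8 = 18
Expected project duration μ = 18 days. Critical path: Task 2 → Task 3 → Task 4.

Variance along critical path = 1.000 + 2.778 + 4.000 = 7.778; σ = 2.789 days.
D = μ + z·σ = 18 + 2.326·2.789 = 24.5 days

24.5 days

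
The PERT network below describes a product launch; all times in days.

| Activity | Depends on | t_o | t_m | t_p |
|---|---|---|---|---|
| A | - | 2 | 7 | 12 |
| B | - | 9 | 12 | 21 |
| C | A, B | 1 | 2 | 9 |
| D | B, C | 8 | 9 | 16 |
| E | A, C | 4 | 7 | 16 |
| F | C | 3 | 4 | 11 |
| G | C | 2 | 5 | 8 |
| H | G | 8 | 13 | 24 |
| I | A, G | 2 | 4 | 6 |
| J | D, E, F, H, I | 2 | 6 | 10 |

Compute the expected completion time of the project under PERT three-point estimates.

41 days

te_A = (2 + 4·7 + 12)/6 = 42/6 = 7
te_B = (9 + 4·12 + 21)/6 = 78/6 = 13
te_C = (1 + 4·2 + 9)/6 = 18/6 = 3
te_D = (8 + 4·9 + 16)/6 = 60/6 = 10
te_E = (4 + 4·7 + 16)/6 = 48/6 = 8
te_F = (3 + 4·4 + 11)/6 = 30/6 = 5
te_G = (2 + 4·5 + 8)/6 = 30/6 = 5
te_H = (8 + 4·13 + 24)/6 = 84/6 = 14
te_I = (2 + 4·4 + 6)/6 = 24/6 = 4
te_J = (2 + 4·6 + 10)/6 = 36/6 = 6

Forward pass:
ES_A = 0; EF_A = 7
ES_B = 0; EF_B = 13
ES_C = max(EF_A=7, EF_B=13) = 13; EF_C = 13+3 = 16
ES_D = max(EF_B=13, EF_C=16) = 16; EF_D = 16+10 = 26
ES_E = max(EF_A=7, EF_C=16) = 16; EF_E = 16+8 = 24
ES_F = 16; EF_F = 16+5 = 21
ES_G = 16; EF_G = 16+5 = 21
ES_H = 21; EF_H = 21+14 = 35
ES_I = max(EF_A=7, EF_G=21) = 21; EF_I = 21+4 = 25
ES_J = max(EF_D=26, EF_E=24, EF_F=21, EF_H=35, EF_I=25) = 35; EF_J = 35+6 = 41
Expected project duration μ = 41 days. Critical path: B → C → G → H → J.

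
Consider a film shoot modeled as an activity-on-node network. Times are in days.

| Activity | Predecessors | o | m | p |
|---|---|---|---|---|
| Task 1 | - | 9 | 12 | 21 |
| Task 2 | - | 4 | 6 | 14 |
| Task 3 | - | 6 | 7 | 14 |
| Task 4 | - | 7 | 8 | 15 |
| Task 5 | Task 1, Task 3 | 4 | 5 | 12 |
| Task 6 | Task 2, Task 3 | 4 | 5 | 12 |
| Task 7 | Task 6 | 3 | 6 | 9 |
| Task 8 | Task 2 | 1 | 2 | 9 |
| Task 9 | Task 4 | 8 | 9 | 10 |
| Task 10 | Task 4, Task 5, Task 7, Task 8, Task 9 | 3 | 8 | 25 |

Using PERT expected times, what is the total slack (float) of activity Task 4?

2 days

te_Task 1 = (9 + 4·12 + 21)/6 = 78/6 = 13
te_Task 2 = (4 + 4·6 + 14)/6 = 42/6 = 7
te_Task 3 = (6 + 4·7 + 14)/6 = 48/6 = 8
te_Task 4 = (7 + 4·8 + 15)/6 = 54/6 = 9
te_Task 5 = (4 + 4·5 + 12)/6 = 36/6 = 6
te_Task 6 = (4 + 4·5 + 12)/6 = 36/6 = 6
te_Task 7 = (3 + 4·6 + 9)/6 = 36/6 = 6
te_Task 8 = (1 + 4·2 + 9)/6 = 18/6 = 3
te_Task 9 = (8 + 4·9 + 10)/6 = 54/6 = 9
te_Task 10 = (3 + 4·8 + 25)/6 = 60/6 = 10

Forward pass:
ES_Task 1 = 0; EF_Task 1 = 13
ES_Task 2 = 0; EF_Task 2 = 7
ES_Task 3 = 0; EF_Task 3 = 8
ES_Task 4 = 0; EF_Task 4 = 9
ES_Task 5 = max(EF_Task 1=13, EF_Task 3=8) = 13; EF_Task 5 = 13+6 = 19
ES_Task 6 = max(EF_Task 2=7, EF_Task 3=8) = 8; EF_Task 6 = 8+6 = 14
ES_Task 7 = 14; EF_Task 7 = 14+6 = 20
ES_Task 8 = 7; EF_Task 8 = 7+3 = 10
ES_Task 9 = 9; EF_Task 9 = 9+9 = 18
ES_Task 10 = max(EF_Task 4=9, EF_Task 5=19, EF_Task 7=20, EF_Task 8=10, EF_Task 9=18) = 20; EF_Task 10 = 20+10 = 30
Expected project duration μ = 30 days. Critical path: Task 3 → Task 6 → Task 7 → Task 10.

Backward pass:
LF_Task 10 = 30; LS_Task 10 = 30−10 = 20
LF_Task 9 = LS_Task 10 = 20; LS_Task 9 = 20−9 = 11
LF_Task 8 = LS_Task 10 = 20; LS_Task 8 = 20−3 = 17
LF_Task 7 = LS_Task 10 = 20; LS_Task 7 = 20−6 = 14
LF_Task 6 = LS_Task 7 = 14; LS_Task 6 = 14−6 = 8
LF_Task 5 = LS_Task 10 = 20; LS_Task 5 = 20−6 = 14
LF_Task 4 = min(LS_Task 9=11, LS_Task 10=20) = 11; LS_Task 4 = 11−9 = 2
LF_Task 3 = min(LS_Task 5=14, LS_Task 6=8) = 8; LS_Task 3 = 8−8 = 0
LF_Task 2 = min(LS_Task 6=8, LS_Task 8=17) = 8; LS_Task 2 = 8−7 = 1
LF_Task 1 = LS_Task 5 = 14; LS_Task 1 = 14−13 = 1
Slack_Task 4 = LS_Task 4 − ES_Task 4 = 2 − 0 = 2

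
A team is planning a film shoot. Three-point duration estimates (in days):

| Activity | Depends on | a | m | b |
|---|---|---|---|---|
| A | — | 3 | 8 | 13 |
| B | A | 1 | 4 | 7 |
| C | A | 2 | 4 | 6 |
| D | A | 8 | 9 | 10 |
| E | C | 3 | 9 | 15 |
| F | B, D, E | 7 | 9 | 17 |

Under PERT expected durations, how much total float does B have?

te_A = (3 + 4·8 + 13)/6 = 48/6 = 8
te_B = (1 + 4·4 + 7)/6 = 24/6 = 4
te_C = (2 + 4·4 + 6)/6 = 24/6 = 4
te_D = (8 + 4·9 + 10)/6 = 54/6 = 9
te_E = (3 + 4·9 + 15)/6 = 54/6 = 9
te_F = (7 + 4·9 + 17)/6 = 60/6 = 10

Forward pass:
ES_A = 0; EF_A = 8
ES_B = 8; EF_B = 8+4 = 12
ES_C = 8; EF_C = 8+4 = 12
ES_D = 8; EF_D = 8+9 = 17
ES_E = 12; EF_E = 12+9 = 21
ES_F = max(EF_B=12, EF_D=17, EF_E=21) = 21; EF_F = 21+10 = 31
Expected project duration μ = 31 days. Critical path: A → C → E → F.

Backward pass:
LF_F = 31; LS_F = 31−10 = 21
LF_E = LS_F = 21; LS_E = 21−9 = 12
LF_D = LS_F = 21; LS_D = 21−9 = 12
LF_C = LS_E = 12; LS_C = 12−4 = 8
LF_B = LS_F = 21; LS_B = 21−4 = 17
LF_A = min(LS_B=17, LS_C=8, LS_D=12) = 8; LS_A = 8−8 = 0
Slack_B = LS_B − ES_B = 17 − 8 = 9

9 days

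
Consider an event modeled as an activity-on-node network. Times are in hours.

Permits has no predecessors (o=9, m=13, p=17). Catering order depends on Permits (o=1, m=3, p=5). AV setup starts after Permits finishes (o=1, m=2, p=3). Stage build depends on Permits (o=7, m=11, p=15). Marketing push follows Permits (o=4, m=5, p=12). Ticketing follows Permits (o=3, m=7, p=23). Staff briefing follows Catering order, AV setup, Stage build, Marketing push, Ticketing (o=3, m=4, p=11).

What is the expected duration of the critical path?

te_Permits = (9 + 4·13 + 17)/6 = 78/6 = 13
te_Catering order = (1 + 4·3 + 5)/6 = 18/6 = 3
te_AV setup = (1 + 4·2 + 3)/6 = 12/6 = 2
te_Stage build = (7 + 4·11 + 15)/6 = 66/6 = 11
te_Marketing push = (4 + 4·5 + 12)/6 = 36/6 = 6
te_Ticketing = (3 + 4·7 + 23)/6 = 54/6 = 9
te_Staff briefing = (3 + 4·4 + 11)/6 = 30/6 = 5

Forward pass:
ES_Permits = 0; EF_Permits = 13
ES_Catering order = 13; EF_Catering order = 13+3 = 16
ES_AV setup = 13; EF_AV setup = 13+2 = 15
ES_Stage build = 13; EF_Stage build = 13+11 = 24
ES_Marketing push = 13; EF_Marketing push = 13+6 = 19
ES_Ticketing = 13; EF_Ticketing = 13+9 = 22
ES_Staff briefing = max(EF_Catering order=16, EF_AV setup=15, EF_Stage build=24, EF_Marketing push=19, EF_Ticketing=22) = 24; EF_Staff briefing = 24+5 = 29
Expected project duration μ = 29 hours. Critical path: Permits → Stage build → Staff briefing.

29 hours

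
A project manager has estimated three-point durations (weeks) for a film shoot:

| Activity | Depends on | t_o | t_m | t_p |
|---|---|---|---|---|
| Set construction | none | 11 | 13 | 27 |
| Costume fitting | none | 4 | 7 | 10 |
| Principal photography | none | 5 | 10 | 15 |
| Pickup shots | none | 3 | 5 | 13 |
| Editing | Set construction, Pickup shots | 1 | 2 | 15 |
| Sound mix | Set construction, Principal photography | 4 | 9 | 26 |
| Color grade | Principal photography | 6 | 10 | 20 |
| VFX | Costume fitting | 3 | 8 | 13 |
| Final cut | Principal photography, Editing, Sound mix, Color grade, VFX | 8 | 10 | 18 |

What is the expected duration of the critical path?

37 weeks

te_Set construction = (11 + 4·13 + 27)/6 = 90/6 = 15
te_Costume fitting = (4 + 4·7 + 10)/6 = 42/6 = 7
te_Principal photography = (5 + 4·10 + 15)/6 = 60/6 = 10
te_Pickup shots = (3 + 4·5 + 13)/6 = 36/6 = 6
te_Editing = (1 + 4·2 + 15)/6 = 24/6 = 4
te_Sound mix = (4 + 4·9 + 26)/6 = 66/6 = 11
te_Color grade = (6 + 4·10 + 20)/6 = 66/6 = 11
te_VFX = (3 + 4·8 + 13)/6 = 48/6 = 8
te_Final cut = (8 + 4·10 + 18)/6 = 66/6 = 11

Forward pass:
ES_Set construction = 0; EF_Set construction = 15
ES_Costume fitting = 0; EF_Costume fitting = 7
ES_Principal photography = 0; EF_Principal photography = 10
ES_Pickup shots = 0; EF_Pickup shots = 6
ES_Editing = max(EF_Set construction=15, EF_Pickup shots=6) = 15; EF_Editing = 15+4 = 19
ES_Sound mix = max(EF_Set construction=15, EF_Principal photography=10) = 15; EF_Sound mix = 15+11 = 26
ES_Color grade = 10; EF_Color grade = 10+11 = 21
ES_VFX = 7; EF_VFX = 7+8 = 15
ES_Final cut = max(EF_Principal photography=10, EF_Editing=19, EF_Sound mix=26, EF_Color grade=21, EF_VFX=15) = 26; EF_Final cut = 26+11 = 37
Expected project duration μ = 37 weeks. Critical path: Set construction → Sound mix → Final cut.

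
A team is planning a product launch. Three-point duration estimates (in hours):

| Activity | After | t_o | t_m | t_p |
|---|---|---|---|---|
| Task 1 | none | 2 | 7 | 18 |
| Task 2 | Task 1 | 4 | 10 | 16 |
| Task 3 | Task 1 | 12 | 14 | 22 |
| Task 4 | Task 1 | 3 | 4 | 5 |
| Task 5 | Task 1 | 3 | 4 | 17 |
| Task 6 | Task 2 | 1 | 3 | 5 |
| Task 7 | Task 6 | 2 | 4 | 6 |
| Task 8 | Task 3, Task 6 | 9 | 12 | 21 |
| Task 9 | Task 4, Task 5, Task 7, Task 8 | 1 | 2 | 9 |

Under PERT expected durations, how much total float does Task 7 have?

11 hours

te_Task 1 = (2 + 4·7 + 18)/6 = 48/6 = 8
te_Task 2 = (4 + 4·10 + 16)/6 = 60/6 = 10
te_Task 3 = (12 + 4·14 + 22)/6 = 90/6 = 15
te_Task 4 = (3 + 4·4 + 5)/6 = 24/6 = 4
te_Task 5 = (3 + 4·4 + 17)/6 = 36/6 = 6
te_Task 6 = (1 + 4·3 + 5)/6 = 18/6 = 3
te_Task 7 = (2 + 4·4 + 6)/6 = 24/6 = 4
te_Task 8 = (9 + 4·12 + 21)/6 = 78/6 = 13
te_Task 9 = (1 + 4·2 + 9)/6 = 18/6 = 3

Forward pass:
ES_Task 1 = 0; EF_Task 1 = 8
ES_Task 2 = 8; EF_Task 2 = 8+10 = 18
ES_Task 3 = 8; EF_Task 3 = 8+15 = 23
ES_Task 4 = 8; EF_Task 4 = 8+4 = 12
ES_Task 5 = 8; EF_Task 5 = 8+6 = 14
ES_Task 6 = 18; EF_Task 6 = 18+3 = 21
ES_Task 7 = 21; EF_Task 7 = 21+4 = 25
ES_Task 8 = max(EF_Task 3=23, EF_Task 6=21) = 23; EF_Task 8 = 23+13 = 36
ES_Task 9 = max(EF_Task 4=12, EF_Task 5=14, EF_Task 7=25, EF_Task 8=36) = 36; EF_Task 9 = 36+3 = 39
Expected project duration μ = 39 hours. Critical path: Task 1 → Task 3 → Task 8 → Task 9.

Backward pass:
LF_Task 9 = 39; LS_Task 9 = 39−3 = 36
LF_Task 8 = LS_Task 9 = 36; LS_Task 8 = 36−13 = 23
LF_Task 7 = LS_Task 9 = 36; LS_Task 7 = 36−4 = 32
LF_Task 6 = min(LS_Task 7=32, LS_Task 8=23) = 23; LS_Task 6 = 23−3 = 20
LF_Task 5 = LS_Task 9 = 36; LS_Task 5 = 36−6 = 30
LF_Task 4 = LS_Task 9 = 36; LS_Task 4 = 36−4 = 32
LF_Task 3 = LS_Task 8 = 23; LS_Task 3 = 23−15 = 8
LF_Task 2 = LS_Task 6 = 20; LS_Task 2 = 20−10 = 10
LF_Task 1 = min(LS_Task 2=10, LS_Task 3=8, LS_Task 4=32, LS_Task 5=30) = 8; LS_Task 1 = 8−8 = 0
Slack_Task 7 = LS_Task 7 − ES_Task 7 = 32 − 21 = 11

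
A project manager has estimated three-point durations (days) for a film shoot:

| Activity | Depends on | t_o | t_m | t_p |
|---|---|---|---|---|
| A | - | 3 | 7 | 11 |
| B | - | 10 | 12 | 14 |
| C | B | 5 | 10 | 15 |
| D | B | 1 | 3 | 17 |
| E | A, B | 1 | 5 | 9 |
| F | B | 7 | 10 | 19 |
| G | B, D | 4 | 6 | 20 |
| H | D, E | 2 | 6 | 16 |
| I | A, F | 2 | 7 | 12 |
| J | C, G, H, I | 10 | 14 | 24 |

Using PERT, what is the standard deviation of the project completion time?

3.56 days

te_A = (3 + 4·7 + 11)/6 = 42/6 = 7; σ²_A = ((11−3)/6)² = 1.778
te_B = (10 + 4·12 + 14)/6 = 72/6 = 12; σ²_B = ((14−10)/6)² = 0.444
te_C = (5 + 4·10 + 15)/6 = 60/6 = 10; σ²_C = ((15−5)/6)² = 2.778
te_D = (1 + 4·3 + 17)/6 = 30/6 = 5; σ²_D = ((17−1)/6)² = 7.111
te_E = (1 + 4·5 + 9)/6 = 30/6 = 5; σ²_E = ((9−1)/6)² = 1.778
te_F = (7 + 4·10 + 19)/6 = 66/6 = 11; σ²_F = ((19−7)/6)² = 4.000
te_G = (4 + 4·6 + 20)/6 = 48/6 = 8; σ²_G = ((20−4)/6)² = 7.111
te_H = (2 + 4·6 + 16)/6 = 42/6 = 7; σ²_H = ((16−2)/6)² = 5.444
te_I = (2 + 4·7 + 12)/6 = 42/6 = 7; σ²_I = ((12−2)/6)² = 2.778
te_J = (10 + 4·14 + 24)/6 = 90/6 = 15; σ²_J = ((24−10)/6)² = 5.444

Forward pass:
ES_A = 0; EF_A = 7
ES_B = 0; EF_B = 12
ES_C = 12; EF_C = 12+10 = 22
ES_D = 12; EF_D = 12+5 = 17
ES_E = max(EF_A=7, EF_B=12) = 12; EF_E = 12+5 = 17
ES_F = 12; EF_F = 12+11 = 23
ES_G = max(EF_B=12, EF_D=17) = 17; EF_G = 17+8 = 25
ES_H = max(EF_D=17, EF_E=17) = 17; EF_H = 17+7 = 24
ES_I = max(EF_A=7, EF_F=23) = 23; EF_I = 23+7 = 30
ES_J = max(EF_C=22, EF_G=25, EF_H=24, EF_I=30) = 30; EF_J = 30+15 = 45
Expected project duration μ = 45 days. Critical path: B → F → I → J.

Variance along critical path = 0.444 + 4.000 + 2.778 + 5.444 = 12.667
σ = √12.667 = 3.559 days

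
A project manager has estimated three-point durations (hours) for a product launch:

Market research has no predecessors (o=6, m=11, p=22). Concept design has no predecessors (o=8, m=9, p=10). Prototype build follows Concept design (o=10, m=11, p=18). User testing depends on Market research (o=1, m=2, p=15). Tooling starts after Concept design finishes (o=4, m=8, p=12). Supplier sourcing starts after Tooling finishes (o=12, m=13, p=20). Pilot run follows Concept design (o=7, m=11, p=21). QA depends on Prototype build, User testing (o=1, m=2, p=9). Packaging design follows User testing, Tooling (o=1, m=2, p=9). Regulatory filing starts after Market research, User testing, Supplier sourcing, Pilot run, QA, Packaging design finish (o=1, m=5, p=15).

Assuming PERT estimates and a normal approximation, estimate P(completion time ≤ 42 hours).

0.951

te_Market research = (6 + 4·11 + 22)/6 = 72/6 = 12; σ²_Market research = ((22−6)/6)² = 7.111
te_Concept design = (8 + 4·9 + 10)/6 = 54/6 = 9; σ²_Concept design = ((10−8)/6)² = 0.111
te_Prototype build = (10 + 4·11 + 18)/6 = 72/6 = 12; σ²_Prototype build = ((18−10)/6)² = 1.778
te_User testing = (1 + 4·2 + 15)/6 = 24/6 = 4; σ²_User testing = ((15−1)/6)² = 5.444
te_Tooling = (4 + 4·8 + 12)/6 = 48/6 = 8; σ²_Tooling = ((12−4)/6)² = 1.778
te_Supplier sourcing = (12 + 4·13 + 20)/6 = 84/6 = 14; σ²_Supplier sourcing = ((20−12)/6)² = 1.778
te_Pilot run = (7 + 4·11 + 21)/6 = 72/6 = 12; σ²_Pilot run = ((21−7)/6)² = 5.444
te_QA = (1 + 4·2 + 9)/6 = 18/6 = 3; σ²_QA = ((9−1)/6)² = 1.778
te_Packaging design = (1 + 4·2 + 9)/6 = 18/6 = 3; σ²_Packaging design = ((9−1)/6)² = 1.778
te_Regulatory filing = (1 + 4·5 + 15)/6 = 36/6 = 6; σ²_Regulatory filing = ((15−1)/6)² = 5.444

Forward pass:
ES_Market research = 0; EF_Market research = 12
ES_Concept design = 0; EF_Concept design = 9
ES_Prototype build = 9; EF_Prototype build = 9+12 = 21
ES_User testing = 12; EF_User testing = 12+4 = 16
ES_Tooling = 9; EF_Tooling = 9+8 = 17
ES_Supplier sourcing = 17; EF_Supplier sourcing = 17+14 = 31
ES_Pilot run = 9; EF_Pilot run = 9+12 = 21
ES_QA = max(EF_Prototype build=21, EF_User testing=16) = 21; EF_QA = 21+3 = 24
ES_Packaging design = max(EF_User testing=16, EF_Tooling=17) = 17; EF_Packaging design = 17+3 = 20
ES_Regulatory filing = max(EF_Market research=12, EF_User testing=16, EF_Supplier sourcing=31, EF_Pilot run=21, EF_QA=24, EF_Packaging design=20) = 31; EF_Regulatory filing = 31+6 = 37
Expected project duration μ = 37 hours. Critical path: Concept design → Tooling → Supplier sourcing → Regulatory filing.

Variance along critical path = 0.111 + 1.778 + 1.778 + 5.444 = 9.111; σ = √9.111 = 3.018 hours.
Z = (42 − 37) / 3.018 = 1.656
P(T ≤ 42) = Φ(1.656) ≈ 0.951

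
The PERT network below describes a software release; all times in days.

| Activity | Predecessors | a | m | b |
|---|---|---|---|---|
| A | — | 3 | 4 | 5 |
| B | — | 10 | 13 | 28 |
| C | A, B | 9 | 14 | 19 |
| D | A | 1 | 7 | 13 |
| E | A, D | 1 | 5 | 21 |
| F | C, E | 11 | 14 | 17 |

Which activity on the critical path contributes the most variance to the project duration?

B

te_A = (3 + 4·4 + 5)/6 = 24/6 = 4; σ²_A = ((5−3)/6)² = 0.111
te_B = (10 + 4·13 + 28)/6 = 90/6 = 15; σ²_B = ((28−10)/6)² = 9.000
te_C = (9 + 4·14 + 19)/6 = 84/6 = 14; σ²_C = ((19−9)/6)² = 2.778
te_D = (1 + 4·7 + 13)/6 = 42/6 = 7; σ²_D = ((13−1)/6)² = 4.000
te_E = (1 + 4·5 + 21)/6 = 42/6 = 7; σ²_E = ((21−1)/6)² = 11.111
te_F = (11 + 4·14 + 17)/6 = 84/6 = 14; σ²_F = ((17−11)/6)² = 1.000

Forward pass:
ES_A = 0; EF_A = 4
ES_B = 0; EF_B = 15
ES_C = max(EF_A=4, EF_B=15) = 15; EF_C = 15+14 = 29
ES_D = 4; EF_D = 4+7 = 11
ES_E = max(EF_A=4, EF_D=11) = 11; EF_E = 11+7 = 18
ES_F = max(EF_C=29, EF_E=18) = 29; EF_F = 29+14 = 43
Expected project duration μ = 43 days. Critical path: B → C → F.

Variances on critical path: σ²_B=9.000, σ²_C=2.778, σ²_F=1.000.
Largest is σ²_B = 9.000.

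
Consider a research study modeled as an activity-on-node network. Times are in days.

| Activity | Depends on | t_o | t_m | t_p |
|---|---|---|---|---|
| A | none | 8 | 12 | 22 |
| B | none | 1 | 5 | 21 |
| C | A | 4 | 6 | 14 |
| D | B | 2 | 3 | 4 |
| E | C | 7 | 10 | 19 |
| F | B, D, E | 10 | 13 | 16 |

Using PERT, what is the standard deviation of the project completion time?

te_A = (8 + 4·12 + 22)/6 = 78/6 = 13; σ²_A = ((22−8)/6)² = 5.444
te_B = (1 + 4·5 + 21)/6 = 42/6 = 7; σ²_B = ((21−1)/6)² = 11.111
te_C = (4 + 4·6 + 14)/6 = 42/6 = 7; σ²_C = ((14−4)/6)² = 2.778
te_D = (2 + 4·3 + 4)/6 = 18/6 = 3; σ²_D = ((4−2)/6)² = 0.111
te_E = (7 + 4·10 + 19)/6 = 66/6 = 11; σ²_E = ((19−7)/6)² = 4.000
te_F = (10 + 4·13 + 16)/6 = 78/6 = 13; σ²_F = ((16−10)/6)² = 1.000

Forward pass:
ES_A = 0; EF_A = 13
ES_B = 0; EF_B = 7
ES_C = 13; EF_C = 13+7 = 20
ES_D = 7; EF_D = 7+3 = 10
ES_E = 20; EF_E = 20+11 = 31
ES_F = max(EF_B=7, EF_D=10, EF_E=31) = 31; EF_F = 31+13 = 44
Expected project duration μ = 44 days. Critical path: A → C → E → F.

Variance along critical path = 5.444 + 2.778 + 4.000 + 1.000 = 13.222
σ = √13.222 = 3.636 days

3.64 days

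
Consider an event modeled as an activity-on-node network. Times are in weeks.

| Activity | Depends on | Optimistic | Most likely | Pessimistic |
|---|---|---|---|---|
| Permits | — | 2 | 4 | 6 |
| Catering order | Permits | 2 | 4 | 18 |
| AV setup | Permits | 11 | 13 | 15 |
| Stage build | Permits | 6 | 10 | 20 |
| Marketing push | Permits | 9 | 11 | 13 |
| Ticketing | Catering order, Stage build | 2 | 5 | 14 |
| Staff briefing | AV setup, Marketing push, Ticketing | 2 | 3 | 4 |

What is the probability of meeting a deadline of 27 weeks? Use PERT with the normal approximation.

te_Permits = (2 + 4·4 + 6)/6 = 24/6 = 4; σ²_Permits = ((6−2)/6)² = 0.444
te_Catering order = (2 + 4·4 + 18)/6 = 36/6 = 6; σ²_Catering order = ((18−2)/6)² = 7.111
te_AV setup = (11 + 4·13 + 15)/6 = 78/6 = 13; σ²_AV setup = ((15−11)/6)² = 0.444
te_Stage build = (6 + 4·10 + 20)/6 = 66/6 = 11; σ²_Stage build = ((20−6)/6)² = 5.444
te_Marketing push = (9 + 4·11 + 13)/6 = 66/6 = 11; σ²_Marketing push = ((13−9)/6)² = 0.444
te_Ticketing = (2 + 4·5 + 14)/6 = 36/6 = 6; σ²_Ticketing = ((14−2)/6)² = 4.000
te_Staff briefing = (2 + 4·3 + 4)/6 = 18/6 = 3; σ²_Staff briefing = ((4−2)/6)² = 0.111

Forward pass:
ES_Permits = 0; EF_Permits = 4
ES_Catering order = 4; EF_Catering order = 4+6 = 10
ES_AV setup = 4; EF_AV setup = 4+13 = 17
ES_Stage build = 4; EF_Stage build = 4+11 = 15
ES_Marketing push = 4; EF_Marketing push = 4+11 = 15
ES_Ticketing = max(EF_Catering order=10, EF_Stage build=15) = 15; EF_Ticketing = 15+6 = 21
ES_Staff briefing = max(EF_AV setup=17, EF_Marketing push=15, EF_Ticketing=21) = 21; EF_Staff briefing = 21+3 = 24
Expected project duration μ = 24 weeks. Critical path: Permits → Stage build → Ticketing → Staff briefing.

Variance along critical path = 0.444 + 5.444 + 4.000 + 0.111 = 10.000; σ = √10.000 = 3.162 weeks.
Z = (27 − 24) / 3.162 = 0.949
P(T ≤ 27) = Φ(0.949) ≈ 0.829

0.829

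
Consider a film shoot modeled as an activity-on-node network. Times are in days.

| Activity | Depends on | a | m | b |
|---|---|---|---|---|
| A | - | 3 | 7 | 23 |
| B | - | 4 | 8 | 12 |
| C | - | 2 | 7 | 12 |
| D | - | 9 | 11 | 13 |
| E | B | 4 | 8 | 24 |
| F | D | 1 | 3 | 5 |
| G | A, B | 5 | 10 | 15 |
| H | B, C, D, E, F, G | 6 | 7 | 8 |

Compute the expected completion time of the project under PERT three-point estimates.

te_A = (3 + 4·7 + 23)/6 = 54/6 = 9
te_B = (4 + 4·8 + 12)/6 = 48/6 = 8
te_C = (2 + 4·7 + 12)/6 = 42/6 = 7
te_D = (9 + 4·11 + 13)/6 = 66/6 = 11
te_E = (4 + 4·8 + 24)/6 = 60/6 = 10
te_F = (1 + 4·3 + 5)/6 = 18/6 = 3
te_G = (5 + 4·10 + 15)/6 = 60/6 = 10
te_H = (6 + 4·7 + 8)/6 = 42/6 = 7

Forward pass:
ES_A = 0; EF_A = 9
ES_B = 0; EF_B = 8
ES_C = 0; EF_C = 7
ES_D = 0; EF_D = 11
ES_E = 8; EF_E = 8+10 = 18
ES_F = 11; EF_F = 11+3 = 14
ES_G = max(EF_A=9, EF_B=8) = 9; EF_G = 9+10 = 19
ES_H = max(EF_B=8, EF_C=7, EF_D=11, EF_E=18, EF_F=14, EF_G=19) = 19; EF_H = 19+7 = 26
Expected project duration μ = 26 days. Critical path: A → G → H.

26 days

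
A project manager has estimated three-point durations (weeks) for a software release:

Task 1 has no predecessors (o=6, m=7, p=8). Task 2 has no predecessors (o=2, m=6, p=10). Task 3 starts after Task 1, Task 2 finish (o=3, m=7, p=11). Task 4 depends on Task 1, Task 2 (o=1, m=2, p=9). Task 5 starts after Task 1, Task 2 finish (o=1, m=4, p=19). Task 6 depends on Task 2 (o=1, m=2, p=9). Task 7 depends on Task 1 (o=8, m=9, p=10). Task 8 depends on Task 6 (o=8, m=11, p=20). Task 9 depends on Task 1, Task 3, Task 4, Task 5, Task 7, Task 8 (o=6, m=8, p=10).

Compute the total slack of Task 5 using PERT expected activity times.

te_Task 1 = (6 + 4·7 + 8)/6 = 42/6 = 7
te_Task 2 = (2 + 4·6 + 10)/6 = 36/6 = 6
te_Task 3 = (3 + 4·7 + 11)/6 = 42/6 = 7
te_Task 4 = (1 + 4·2 + 9)/6 = 18/6 = 3
te_Task 5 = (1 + 4·4 + 19)/6 = 36/6 = 6
te_Task 6 = (1 + 4·2 + 9)/6 = 18/6 = 3
te_Task 7 = (8 + 4·9 + 10)/6 = 54/6 = 9
te_Task 8 = (8 + 4·11 + 20)/6 = 72/6 = 12
te_Task 9 = (6 + 4·8 + 10)/6 = 48/6 = 8

Forward pass:
ES_Task 1 = 0; EF_Task 1 = 7
ES_Task 2 = 0; EF_Task 2 = 6
ES_Task 3 = max(EF_Task 1=7, EF_Task 2=6) = 7; EF_Task 3 = 7+7 = 14
ES_Task 4 = max(EF_Task 1=7, EF_Task 2=6) = 7; EF_Task 4 = 7+3 = 10
ES_Task 5 = max(EF_Task 1=7, EF_Task 2=6) = 7; EF_Task 5 = 7+6 = 13
ES_Task 6 = 6; EF_Task 6 = 6+3 = 9
ES_Task 7 = 7; EF_Task 7 = 7+9 = 16
ES_Task 8 = 9; EF_Task 8 = 9+12 = 21
ES_Task 9 = max(EF_Task 1=7, EF_Task 3=14, EF_Task 4=10, EF_Task 5=13, EF_Task 7=16, EF_Task 8=21) = 21; EF_Task 9 = 21+8 = 29
Expected project duration μ = 29 weeks. Critical path: Task 2 → Task 6 → Task 8 → Task 9.

Backward pass:
LF_Task 9 = 29; LS_Task 9 = 29−8 = 21
LF_Task 8 = LS_Task 9 = 21; LS_Task 8 = 21−12 = 9
LF_Task 7 = LS_Task 9 = 21; LS_Task 7 = 21−9 = 12
LF_Task 6 = LS_Task 8 = 9; LS_Task 6 = 9−3 = 6
LF_Task 5 = LS_Task 9 = 21; LS_Task 5 = 21−6 = 15
LF_Task 4 = LS_Task 9 = 21; LS_Task 4 = 21−3 = 18
LF_Task 3 = LS_Task 9 = 21; LS_Task 3 = 21−7 = 14
LF_Task 2 = min(LS_Task 3=14, LS_Task 4=18, LS_Task 5=15, LS_Task 6=6) = 6; LS_Task 2 = 6−6 = 0
LF_Task 1 = min(LS_Task 3=14, LS_Task 4=18, LS_Task 5=15, LS_Task 7=12, LS_Task 9=21) = 12; LS_Task 1 = 12−7 = 5
Slack_Task 5 = LS_Task 5 − ES_Task 5 = 15 − 7 = 8

8 weeks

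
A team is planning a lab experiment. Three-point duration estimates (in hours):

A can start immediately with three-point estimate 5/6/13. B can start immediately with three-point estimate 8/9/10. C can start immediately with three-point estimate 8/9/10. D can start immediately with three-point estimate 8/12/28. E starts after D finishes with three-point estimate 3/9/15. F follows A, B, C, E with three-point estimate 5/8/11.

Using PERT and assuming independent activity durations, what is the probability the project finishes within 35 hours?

te_A = (5 + 4·6 + 13)/6 = 42/6 = 7; σ²_A = ((13−5)/6)² = 1.778
te_B = (8 + 4·9 + 10)/6 = 54/6 = 9; σ²_B = ((10−8)/6)² = 0.111
te_C = (8 + 4·9 + 10)/6 = 54/6 = 9; σ²_C = ((10−8)/6)² = 0.111
te_D = (8 + 4·12 + 28)/6 = 84/6 = 14; σ²_D = ((28−8)/6)² = 11.111
te_E = (3 + 4·9 + 15)/6 = 54/6 = 9; σ²_E = ((15−3)/6)² = 4.000
te_F = (5 + 4·8 + 11)/6 = 48/6 = 8; σ²_F = ((11−5)/6)² = 1.000

Forward pass:
ES_A = 0; EF_A = 7
ES_B = 0; EF_B = 9
ES_C = 0; EF_C = 9
ES_D = 0; EF_D = 14
ES_E = 14; EF_E = 14+9 = 23
ES_F = max(EF_A=7, EF_B=9, EF_C=9, EF_E=23) = 23; EF_F = 23+8 = 31
Expected project duration μ = 31 hours. Critical path: D → E → F.

Variance along critical path = 11.111 + 4.000 + 1.000 = 16.111; σ = √16.111 = 4.014 hours.
Z = (35 − 31) / 4.014 = 0.997
P(T ≤ 35) = Φ(0.997) ≈ 0.841

0.841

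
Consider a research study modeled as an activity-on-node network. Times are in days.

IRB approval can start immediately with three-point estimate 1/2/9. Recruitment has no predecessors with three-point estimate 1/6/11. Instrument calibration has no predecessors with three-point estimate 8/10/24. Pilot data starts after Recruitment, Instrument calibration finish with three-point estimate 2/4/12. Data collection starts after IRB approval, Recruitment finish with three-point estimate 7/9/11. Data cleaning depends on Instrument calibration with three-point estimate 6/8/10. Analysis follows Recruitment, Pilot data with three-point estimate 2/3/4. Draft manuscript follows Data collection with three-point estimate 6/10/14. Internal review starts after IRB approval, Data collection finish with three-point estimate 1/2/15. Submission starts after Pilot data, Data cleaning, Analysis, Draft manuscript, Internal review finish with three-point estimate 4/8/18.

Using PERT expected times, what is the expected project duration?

te_IRB approval = (1 + 4·2 + 9)/6 = 18/6 = 3
te_Recruitment = (1 + 4·6 + 11)/6 = 36/6 = 6
te_Instrument calibration = (8 + 4·10 + 24)/6 = 72/6 = 12
te_Pilot data = (2 + 4·4 + 12)/6 = 30/6 = 5
te_Data collection = (7 + 4·9 + 11)/6 = 54/6 = 9
te_Data cleaning = (6 + 4·8 + 10)/6 = 48/6 = 8
te_Analysis = (2 + 4·3 + 4)/6 = 18/6 = 3
te_Draft manuscript = (6 + 4·10 + 14)/6 = 60/6 = 10
te_Internal review = (1 + 4·2 + 15)/6 = 24/6 = 4
te_Submission = (4 + 4·8 + 18)/6 = 54/6 = 9

Forward pass:
ES_IRB approval = 0; EF_IRB approval = 3
ES_Recruitment = 0; EF_Recruitment = 6
ES_Instrument calibration = 0; EF_Instrument calibration = 12
ES_Pilot data = max(EF_Recruitment=6, EF_Instrument calibration=12) = 12; EF_Pilot data = 12+5 = 17
ES_Data collection = max(EF_IRB approval=3, EF_Recruitment=6) = 6; EF_Data collection = 6+9 = 15
ES_Data cleaning = 12; EF_Data cleaning = 12+8 = 20
ES_Analysis = max(EF_Recruitment=6, EF_Pilot data=17) = 17; EF_Analysis = 17+3 = 20
ES_Draft manuscript = 15; EF_Draft manuscript = 15+10 = 25
ES_Internal review = max(EF_IRB approval=3, EF_Data collection=15) = 15; EF_Internal review = 15+4 = 19
ES_Submission = max(EF_Pilot data=17, EF_Data cleaning=20, EF_Analysis=20, EF_Draft manuscript=25, EF_Internal review=19) = 25; EF_Submission = 25+9 = 34
Expected project duration μ = 34 days. Critical path: Recruitment → Data collection → Draft manuscript → Submission.

34 days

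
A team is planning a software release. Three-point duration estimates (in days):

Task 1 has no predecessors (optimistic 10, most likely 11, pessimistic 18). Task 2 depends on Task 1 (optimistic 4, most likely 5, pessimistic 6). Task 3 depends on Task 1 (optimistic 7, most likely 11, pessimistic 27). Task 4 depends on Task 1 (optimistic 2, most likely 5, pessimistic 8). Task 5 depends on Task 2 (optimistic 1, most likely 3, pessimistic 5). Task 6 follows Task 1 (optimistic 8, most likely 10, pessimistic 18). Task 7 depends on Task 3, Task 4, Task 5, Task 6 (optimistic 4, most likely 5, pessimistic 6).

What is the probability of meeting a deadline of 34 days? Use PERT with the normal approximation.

te_Task 1 = (10 + 4·11 + 18)/6 = 72/6 = 12; σ²_Task 1 = ((18−10)/6)² = 1.778
te_Task 2 = (4 + 4·5 + 6)/6 = 30/6 = 5; σ²_Task 2 = ((6−4)/6)² = 0.111
te_Task 3 = (7 + 4·11 + 27)/6 = 78/6 = 13; σ²_Task 3 = ((27−7)/6)² = 11.111
te_Task 4 = (2 + 4·5 + 8)/6 = 30/6 = 5; σ²_Task 4 = ((8−2)/6)² = 1.000
te_Task 5 = (1 + 4·3 + 5)/6 = 18/6 = 3; σ²_Task 5 = ((5−1)/6)² = 0.444
te_Task 6 = (8 + 4·10 + 18)/6 = 66/6 = 11; σ²_Task 6 = ((18−8)/6)² = 2.778
te_Task 7 = (4 + 4·5 + 6)/6 = 30/6 = 5; σ²_Task 7 = ((6−4)/6)² = 0.111

Forward pass:
ES_Task 1 = 0; EF_Task 1 = 12
ES_Task 2 = 12; EF_Task 2 = 12+5 = 17
ES_Task 3 = 12; EF_Task 3 = 12+13 = 25
ES_Task 4 = 12; EF_Task 4 = 12+5 = 17
ES_Task 5 = 17; EF_Task 5 = 17+3 = 20
ES_Task 6 = 12; EF_Task 6 = 12+11 = 23
ES_Task 7 = max(EF_Task 3=25, EF_Task 4=17, EF_Task 5=20, EF_Task 6=23) = 25; EF_Task 7 = 25+5 = 30
Expected project duration μ = 30 days. Critical path: Task 1 → Task 3 → Task 7.

Variance along critical path = 1.778 + 11.111 + 0.111 = 13.000; σ = √13.000 = 3.606 days.
Z = (34 − 30) / 3.606 = 1.109
P(T ≤ 34) = Φ(1.109) ≈ 0.866

0.866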